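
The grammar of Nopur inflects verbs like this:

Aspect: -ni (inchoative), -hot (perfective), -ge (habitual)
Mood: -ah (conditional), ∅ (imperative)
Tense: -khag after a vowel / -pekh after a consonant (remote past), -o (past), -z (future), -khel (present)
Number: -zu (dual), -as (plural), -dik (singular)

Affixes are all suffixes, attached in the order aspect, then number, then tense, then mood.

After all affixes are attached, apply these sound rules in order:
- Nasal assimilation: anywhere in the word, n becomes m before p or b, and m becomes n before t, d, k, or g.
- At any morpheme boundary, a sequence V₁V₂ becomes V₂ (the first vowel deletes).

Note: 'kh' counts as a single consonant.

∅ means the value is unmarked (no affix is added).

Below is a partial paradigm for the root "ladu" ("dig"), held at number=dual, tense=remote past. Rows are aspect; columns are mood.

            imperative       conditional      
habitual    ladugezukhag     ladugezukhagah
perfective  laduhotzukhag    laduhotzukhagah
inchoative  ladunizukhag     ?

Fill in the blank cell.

Attach aspect inchoative -ni → laduni.
Attach number dual -zu → ladunizu.
Attach tense remote past -khag (after vowel 'u') → ladunizukhag.
Attach mood conditional -ah → ladunizukhagah.
Nasal assimilation: no change.
Vowel deletion: no change.

ladunizukhagah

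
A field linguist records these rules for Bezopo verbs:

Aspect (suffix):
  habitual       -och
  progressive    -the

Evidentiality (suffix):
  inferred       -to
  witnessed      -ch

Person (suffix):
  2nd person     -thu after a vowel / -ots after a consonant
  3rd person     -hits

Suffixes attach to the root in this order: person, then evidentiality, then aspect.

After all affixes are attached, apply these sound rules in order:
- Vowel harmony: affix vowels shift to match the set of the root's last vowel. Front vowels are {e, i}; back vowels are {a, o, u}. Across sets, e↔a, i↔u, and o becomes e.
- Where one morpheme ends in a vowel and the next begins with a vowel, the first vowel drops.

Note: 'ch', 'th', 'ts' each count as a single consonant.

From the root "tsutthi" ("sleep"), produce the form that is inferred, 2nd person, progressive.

tsutthithitethe

Attach person 2nd person -thu (after vowel 'i') → tsutthithu.
Attach evidentiality inferred -to → tsutthithuto.
Attach aspect progressive -the → tsutthithutothe.
Apply vowel harmony: tsutthithutothe → tsutthithitethe.
Vowel deletion: no change.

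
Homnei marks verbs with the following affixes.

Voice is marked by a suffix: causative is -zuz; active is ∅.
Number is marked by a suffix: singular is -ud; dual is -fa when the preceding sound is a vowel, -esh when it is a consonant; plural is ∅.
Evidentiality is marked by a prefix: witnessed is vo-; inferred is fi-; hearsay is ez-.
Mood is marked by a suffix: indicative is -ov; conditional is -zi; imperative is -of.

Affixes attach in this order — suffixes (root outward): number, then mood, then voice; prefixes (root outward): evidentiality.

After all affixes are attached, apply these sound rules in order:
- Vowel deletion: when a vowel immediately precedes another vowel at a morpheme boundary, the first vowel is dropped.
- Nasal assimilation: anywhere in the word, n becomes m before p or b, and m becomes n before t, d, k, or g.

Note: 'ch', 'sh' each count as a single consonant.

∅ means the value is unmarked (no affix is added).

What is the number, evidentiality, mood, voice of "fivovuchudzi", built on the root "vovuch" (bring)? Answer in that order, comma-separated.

singular, inferred, conditional, active

Segment: fi-vovuch-ud-zi.
number: -ud → singular.
evidentiality: fi- → inferred.
mood: -zi → conditional.
voice: ∅ → active.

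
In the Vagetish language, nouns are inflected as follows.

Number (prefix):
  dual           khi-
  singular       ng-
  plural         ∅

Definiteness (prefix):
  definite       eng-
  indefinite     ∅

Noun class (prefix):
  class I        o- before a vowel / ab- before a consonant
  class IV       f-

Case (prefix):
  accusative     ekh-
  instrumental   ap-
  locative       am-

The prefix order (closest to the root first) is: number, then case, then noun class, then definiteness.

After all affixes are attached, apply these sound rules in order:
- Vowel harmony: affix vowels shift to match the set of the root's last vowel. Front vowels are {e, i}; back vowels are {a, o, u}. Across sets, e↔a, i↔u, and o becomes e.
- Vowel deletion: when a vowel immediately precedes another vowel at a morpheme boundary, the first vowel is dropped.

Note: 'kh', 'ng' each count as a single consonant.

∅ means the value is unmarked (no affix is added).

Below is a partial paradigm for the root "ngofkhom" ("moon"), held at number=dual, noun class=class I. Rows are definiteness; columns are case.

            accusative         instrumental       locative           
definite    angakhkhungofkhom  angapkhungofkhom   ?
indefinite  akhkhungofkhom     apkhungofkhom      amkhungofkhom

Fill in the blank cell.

Attach number dual khi- → khingofkhom.
Attach case locative am- → amkhingofkhom.
Attach noun class class I o- (before vowel 'a') → oamkhingofkhom.
Attach definiteness definite eng- → engoamkhingofkhom.
Apply vowel harmony: engoamkhingofkhom → angoamkhungofkhom.
Apply vowel deletion: angoamkhungofkhom → angamkhungofkhom.

angamkhungofkhom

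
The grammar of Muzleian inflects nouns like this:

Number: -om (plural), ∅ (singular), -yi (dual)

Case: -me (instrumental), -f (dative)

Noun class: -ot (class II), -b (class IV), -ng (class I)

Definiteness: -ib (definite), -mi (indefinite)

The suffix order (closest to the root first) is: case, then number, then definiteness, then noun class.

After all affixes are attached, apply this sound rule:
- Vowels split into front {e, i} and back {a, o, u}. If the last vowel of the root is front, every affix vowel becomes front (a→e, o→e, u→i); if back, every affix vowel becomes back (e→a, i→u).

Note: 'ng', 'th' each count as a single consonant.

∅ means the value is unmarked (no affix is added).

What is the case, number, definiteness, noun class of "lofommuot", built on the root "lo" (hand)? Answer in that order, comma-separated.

Segment: lo-f-om-mi-ot.
case: -f → dative.
number: -om → plural.
definiteness: -mi → indefinite.
noun class: -ot → class II.

dative, plural, indefinite, class II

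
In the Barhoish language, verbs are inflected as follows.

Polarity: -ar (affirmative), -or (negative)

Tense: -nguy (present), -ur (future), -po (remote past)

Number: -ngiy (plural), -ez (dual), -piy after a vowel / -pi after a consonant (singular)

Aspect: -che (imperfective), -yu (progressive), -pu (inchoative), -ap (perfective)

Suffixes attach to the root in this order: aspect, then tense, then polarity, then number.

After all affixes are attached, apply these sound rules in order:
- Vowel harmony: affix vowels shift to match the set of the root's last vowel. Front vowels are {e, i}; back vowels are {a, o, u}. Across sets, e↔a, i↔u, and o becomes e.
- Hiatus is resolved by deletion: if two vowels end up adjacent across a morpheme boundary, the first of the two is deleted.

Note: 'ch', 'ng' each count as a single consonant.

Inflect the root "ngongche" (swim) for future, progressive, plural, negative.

Attach aspect progressive -yu → ngongcheyu.
Attach tense future -ur → ngongcheyuur.
Attach polarity negative -or → ngongcheyuuror.
Attach number plural -ngiy → ngongcheyuurorngiy.
Apply vowel harmony: ngongcheyuurorngiy → ngongcheyiirerngiy.
Apply vowel deletion: ngongcheyiirerngiy → ngongcheyirerngiy.

ngongcheyirerngiy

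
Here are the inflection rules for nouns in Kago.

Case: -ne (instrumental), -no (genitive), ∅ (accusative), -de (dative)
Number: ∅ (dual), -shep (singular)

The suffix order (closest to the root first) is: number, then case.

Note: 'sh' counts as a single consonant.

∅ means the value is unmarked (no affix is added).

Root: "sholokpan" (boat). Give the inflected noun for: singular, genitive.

sholokpanshepno

Attach number singular -shep → sholokpanshep.
Attach case genitive -no → sholokpanshepno.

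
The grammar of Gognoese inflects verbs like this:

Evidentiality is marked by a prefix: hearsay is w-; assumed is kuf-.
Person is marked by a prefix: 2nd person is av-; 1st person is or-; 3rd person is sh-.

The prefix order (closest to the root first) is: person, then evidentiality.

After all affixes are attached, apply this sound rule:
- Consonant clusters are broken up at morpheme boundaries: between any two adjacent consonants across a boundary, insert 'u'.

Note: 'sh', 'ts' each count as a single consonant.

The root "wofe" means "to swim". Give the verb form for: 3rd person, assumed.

Attach person 3rd person sh- → shwofe.
Attach evidentiality assumed kuf- → kufshwofe.
Apply epenthesis: kufshwofe → kufushuwofe.

kufushuwofe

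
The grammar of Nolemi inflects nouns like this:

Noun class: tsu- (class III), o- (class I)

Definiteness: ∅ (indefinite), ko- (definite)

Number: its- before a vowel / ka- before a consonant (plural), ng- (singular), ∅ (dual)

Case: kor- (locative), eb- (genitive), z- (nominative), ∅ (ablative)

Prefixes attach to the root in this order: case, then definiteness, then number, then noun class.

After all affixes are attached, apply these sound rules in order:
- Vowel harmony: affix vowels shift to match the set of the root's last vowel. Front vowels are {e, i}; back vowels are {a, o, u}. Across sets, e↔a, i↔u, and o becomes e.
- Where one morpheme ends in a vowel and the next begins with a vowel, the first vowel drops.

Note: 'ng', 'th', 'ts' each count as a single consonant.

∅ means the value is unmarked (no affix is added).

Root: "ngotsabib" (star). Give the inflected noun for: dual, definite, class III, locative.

tsikekerngotsabib

Attach case locative kor- → korngotsabib.
Attach definiteness definite ko- → kokorngotsabib.
number = dual: zero marking, form stays kokorngotsabib.
Attach noun class class III tsu- → tsukokorngotsabib.
Apply vowel harmony: tsukokorngotsabib → tsikekerngotsabib.
Vowel deletion: no change.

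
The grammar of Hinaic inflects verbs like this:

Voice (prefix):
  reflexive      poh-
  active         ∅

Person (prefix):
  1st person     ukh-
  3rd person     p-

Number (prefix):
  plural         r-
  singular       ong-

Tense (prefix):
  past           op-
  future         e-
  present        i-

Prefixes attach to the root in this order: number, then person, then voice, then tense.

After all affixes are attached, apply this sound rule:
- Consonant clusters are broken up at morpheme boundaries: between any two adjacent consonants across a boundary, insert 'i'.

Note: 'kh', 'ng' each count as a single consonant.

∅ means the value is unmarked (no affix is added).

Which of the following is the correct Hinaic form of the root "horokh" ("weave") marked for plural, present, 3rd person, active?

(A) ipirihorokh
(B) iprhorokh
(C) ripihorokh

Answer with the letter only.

A

Attach number plural r- → rhorokh.
Attach person 3rd person p- → prhorokh.
voice = active: zero marking, form stays prhorokh.
Attach tense present i- → iprhorokh.
Apply epenthesis: iprhorokh → ipirihorokh.
So the correct form is ipirihorokh, option (A).
(C) ripihorokh is wrong: it has the affixes in the wrong order.
(B) iprhorokh is wrong: it fails to apply the sound rule(s).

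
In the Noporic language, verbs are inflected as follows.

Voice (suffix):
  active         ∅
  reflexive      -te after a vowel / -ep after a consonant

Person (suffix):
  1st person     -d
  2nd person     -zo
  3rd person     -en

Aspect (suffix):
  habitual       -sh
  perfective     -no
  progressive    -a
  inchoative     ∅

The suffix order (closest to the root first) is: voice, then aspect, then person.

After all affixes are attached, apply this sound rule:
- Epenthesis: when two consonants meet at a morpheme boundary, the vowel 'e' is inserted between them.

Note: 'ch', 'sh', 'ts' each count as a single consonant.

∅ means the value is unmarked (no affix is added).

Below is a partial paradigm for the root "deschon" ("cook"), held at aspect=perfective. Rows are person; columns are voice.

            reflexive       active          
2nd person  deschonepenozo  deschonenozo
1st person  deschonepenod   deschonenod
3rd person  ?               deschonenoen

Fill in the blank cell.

deschonepenoen

Attach voice reflexive -ep (after consonant 'n') → deschonep.
Attach aspect perfective -no → deschonepno.
Attach person 3rd person -en → deschonepnoen.
Apply epenthesis: deschonepnoen → deschonepenoen.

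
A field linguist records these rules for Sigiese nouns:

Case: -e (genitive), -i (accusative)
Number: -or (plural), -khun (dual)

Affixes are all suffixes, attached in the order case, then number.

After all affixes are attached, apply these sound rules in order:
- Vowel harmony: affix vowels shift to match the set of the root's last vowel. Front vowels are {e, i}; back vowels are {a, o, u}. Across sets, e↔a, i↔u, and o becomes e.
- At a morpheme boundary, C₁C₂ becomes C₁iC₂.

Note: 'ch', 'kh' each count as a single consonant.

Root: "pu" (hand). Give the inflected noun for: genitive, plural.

puaor

Attach case genitive -e → pue.
Attach number plural -or → pueor.
Apply vowel harmony: pueor → puaor.
Epenthesis: no change.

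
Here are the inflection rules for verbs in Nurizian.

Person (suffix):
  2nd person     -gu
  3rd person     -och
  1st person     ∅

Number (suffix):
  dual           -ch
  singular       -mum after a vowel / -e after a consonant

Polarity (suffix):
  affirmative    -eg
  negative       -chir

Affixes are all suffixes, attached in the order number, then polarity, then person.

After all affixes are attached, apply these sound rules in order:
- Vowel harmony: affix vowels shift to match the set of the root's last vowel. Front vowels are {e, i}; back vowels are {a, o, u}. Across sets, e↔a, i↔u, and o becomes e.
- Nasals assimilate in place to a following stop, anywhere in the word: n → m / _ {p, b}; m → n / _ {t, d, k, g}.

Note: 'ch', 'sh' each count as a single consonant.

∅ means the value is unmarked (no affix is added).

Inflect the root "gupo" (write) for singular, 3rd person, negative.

Attach number singular -mum (after vowel 'o') → gupomum.
Attach polarity negative -chir → gupomumchir.
Attach person 3rd person -och → gupomumchiroch.
Apply vowel harmony: gupomumchiroch → gupomumchuroch.
Nasal assimilation: no change.

gupomumchuroch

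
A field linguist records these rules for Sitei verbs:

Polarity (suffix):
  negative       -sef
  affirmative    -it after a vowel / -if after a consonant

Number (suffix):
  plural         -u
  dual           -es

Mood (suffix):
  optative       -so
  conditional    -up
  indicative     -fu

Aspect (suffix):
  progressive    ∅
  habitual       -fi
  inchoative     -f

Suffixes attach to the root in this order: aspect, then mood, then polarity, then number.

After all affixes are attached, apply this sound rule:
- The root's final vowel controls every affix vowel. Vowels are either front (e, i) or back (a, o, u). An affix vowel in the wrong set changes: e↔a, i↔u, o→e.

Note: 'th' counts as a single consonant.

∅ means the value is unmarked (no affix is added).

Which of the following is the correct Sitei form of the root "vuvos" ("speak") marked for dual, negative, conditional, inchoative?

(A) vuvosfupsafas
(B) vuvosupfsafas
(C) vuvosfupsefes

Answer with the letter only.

A

Attach aspect inchoative -f → vuvosf.
Attach mood conditional -up → vuvosfup.
Attach polarity negative -sef → vuvosfupsef.
Attach number dual -es → vuvosfupsefes.
Apply vowel harmony: vuvosfupsefes → vuvosfupsafas.
So the correct form is vuvosfupsafas, option (A).
(B) vuvosupfsafas is wrong: it has the affixes in the wrong order.
(C) vuvosfupsefes is wrong: it fails to apply the sound rule(s).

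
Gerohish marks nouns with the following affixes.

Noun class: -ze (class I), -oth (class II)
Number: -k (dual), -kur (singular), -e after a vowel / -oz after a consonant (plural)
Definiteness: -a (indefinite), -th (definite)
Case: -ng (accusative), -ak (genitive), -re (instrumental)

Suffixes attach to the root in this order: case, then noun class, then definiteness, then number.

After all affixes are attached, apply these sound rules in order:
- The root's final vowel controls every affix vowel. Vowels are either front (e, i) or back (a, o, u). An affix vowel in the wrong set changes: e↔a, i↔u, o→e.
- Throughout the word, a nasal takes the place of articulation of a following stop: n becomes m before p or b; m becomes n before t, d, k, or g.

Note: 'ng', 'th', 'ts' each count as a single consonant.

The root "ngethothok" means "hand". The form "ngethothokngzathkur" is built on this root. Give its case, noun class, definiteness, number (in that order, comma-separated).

accusative, class I, definite, singular

Segment: ngethothok-ng-ze-th-kur.
case: -ng → accusative.
noun class: -ze → class I.
definiteness: -th → definite.
number: -kur → singular.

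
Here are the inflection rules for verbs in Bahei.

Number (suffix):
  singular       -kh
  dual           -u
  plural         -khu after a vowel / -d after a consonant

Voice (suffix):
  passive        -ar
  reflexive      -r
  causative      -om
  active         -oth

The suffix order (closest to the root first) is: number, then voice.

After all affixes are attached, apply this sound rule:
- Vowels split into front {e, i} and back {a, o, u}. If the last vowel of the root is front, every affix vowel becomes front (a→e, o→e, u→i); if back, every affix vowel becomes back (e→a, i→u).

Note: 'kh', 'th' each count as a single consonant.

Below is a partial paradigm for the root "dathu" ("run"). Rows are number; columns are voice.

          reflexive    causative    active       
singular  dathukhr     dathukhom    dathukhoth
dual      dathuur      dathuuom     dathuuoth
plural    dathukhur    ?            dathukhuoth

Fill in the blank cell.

dathukhuom

Attach number plural -khu (after vowel 'u') → dathukhu.
Attach voice causative -om → dathukhuom.
Vowel harmony: no change.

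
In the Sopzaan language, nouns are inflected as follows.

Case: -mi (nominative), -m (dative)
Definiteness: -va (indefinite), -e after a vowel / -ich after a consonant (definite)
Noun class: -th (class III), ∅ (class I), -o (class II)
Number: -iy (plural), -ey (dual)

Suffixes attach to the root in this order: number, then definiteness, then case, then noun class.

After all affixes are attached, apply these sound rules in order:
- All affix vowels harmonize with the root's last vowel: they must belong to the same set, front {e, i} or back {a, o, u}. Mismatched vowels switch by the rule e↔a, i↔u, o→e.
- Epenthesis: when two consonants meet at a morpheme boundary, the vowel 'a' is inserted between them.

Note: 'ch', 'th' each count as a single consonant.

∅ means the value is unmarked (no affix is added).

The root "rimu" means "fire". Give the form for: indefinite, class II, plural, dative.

rimuuyavamo

Attach number plural -iy → rimuiy.
Attach definiteness indefinite -va → rimuiyva.
Attach case dative -m → rimuiyvam.
Attach noun class class II -o → rimuiyvamo.
Apply vowel harmony: rimuiyvamo → rimuuyvamo.
Apply epenthesis: rimuuyvamo → rimuuyavamo.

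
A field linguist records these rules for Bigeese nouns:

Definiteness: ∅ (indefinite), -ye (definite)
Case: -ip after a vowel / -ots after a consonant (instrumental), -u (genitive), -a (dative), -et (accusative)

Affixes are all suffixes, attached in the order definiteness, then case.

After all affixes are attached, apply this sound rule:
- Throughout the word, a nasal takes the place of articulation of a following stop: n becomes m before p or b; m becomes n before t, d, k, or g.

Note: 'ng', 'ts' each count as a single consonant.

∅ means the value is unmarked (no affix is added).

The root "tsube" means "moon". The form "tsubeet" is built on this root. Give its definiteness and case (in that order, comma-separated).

indefinite, accusative

Segment: tsube-et.
definiteness: ∅ → indefinite.
case: -et → accusative.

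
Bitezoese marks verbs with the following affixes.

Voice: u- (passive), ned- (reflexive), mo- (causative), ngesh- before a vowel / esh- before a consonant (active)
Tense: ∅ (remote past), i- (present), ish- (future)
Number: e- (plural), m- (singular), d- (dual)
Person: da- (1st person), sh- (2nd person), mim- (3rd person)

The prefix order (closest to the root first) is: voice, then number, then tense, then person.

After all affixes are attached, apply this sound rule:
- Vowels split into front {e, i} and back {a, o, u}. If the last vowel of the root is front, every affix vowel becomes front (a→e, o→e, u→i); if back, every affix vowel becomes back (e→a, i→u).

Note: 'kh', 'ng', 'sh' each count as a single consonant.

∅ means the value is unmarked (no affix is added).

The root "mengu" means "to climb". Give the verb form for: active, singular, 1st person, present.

daumashmengu

Attach voice active esh- (before consonant 'm') → eshmengu.
Attach number singular m- → meshmengu.
Attach tense present i- → imeshmengu.
Attach person 1st person da- → daimeshmengu.
Apply vowel harmony: daimeshmengu → daumashmengu.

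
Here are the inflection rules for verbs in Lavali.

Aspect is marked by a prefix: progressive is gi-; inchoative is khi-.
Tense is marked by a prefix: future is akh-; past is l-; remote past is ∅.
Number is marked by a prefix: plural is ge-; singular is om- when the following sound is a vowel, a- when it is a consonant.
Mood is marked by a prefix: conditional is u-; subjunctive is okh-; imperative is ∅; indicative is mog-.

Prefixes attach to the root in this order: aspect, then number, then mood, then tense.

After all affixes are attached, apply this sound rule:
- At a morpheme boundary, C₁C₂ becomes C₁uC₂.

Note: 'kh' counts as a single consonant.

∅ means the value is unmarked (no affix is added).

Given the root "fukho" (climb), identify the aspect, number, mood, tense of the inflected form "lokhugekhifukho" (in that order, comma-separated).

Segment: l-okh-ge-khi-fukho.
aspect: khi- → inchoative.
number: ge- → plural.
mood: okh- → subjunctive.
tense: l- → past.

inchoative, plural, subjunctive, past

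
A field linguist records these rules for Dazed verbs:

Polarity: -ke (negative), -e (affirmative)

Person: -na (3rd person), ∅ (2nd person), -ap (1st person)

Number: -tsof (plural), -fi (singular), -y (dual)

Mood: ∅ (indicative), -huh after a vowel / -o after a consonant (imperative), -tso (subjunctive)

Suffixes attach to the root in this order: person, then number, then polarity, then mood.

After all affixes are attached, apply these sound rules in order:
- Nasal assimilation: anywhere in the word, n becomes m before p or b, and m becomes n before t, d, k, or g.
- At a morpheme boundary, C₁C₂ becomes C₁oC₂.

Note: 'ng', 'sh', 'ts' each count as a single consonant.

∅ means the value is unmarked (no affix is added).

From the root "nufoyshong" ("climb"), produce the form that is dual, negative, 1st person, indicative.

Attach person 1st person -ap → nufoyshongap.
Attach number dual -y → nufoyshongapy.
Attach polarity negative -ke → nufoyshongapyke.
mood = indicative: zero marking, form stays nufoyshongapyke.
Nasal assimilation: no change.
Apply epenthesis: nufoyshongapyke → nufoyshongapoyoke.

nufoyshongapoyoke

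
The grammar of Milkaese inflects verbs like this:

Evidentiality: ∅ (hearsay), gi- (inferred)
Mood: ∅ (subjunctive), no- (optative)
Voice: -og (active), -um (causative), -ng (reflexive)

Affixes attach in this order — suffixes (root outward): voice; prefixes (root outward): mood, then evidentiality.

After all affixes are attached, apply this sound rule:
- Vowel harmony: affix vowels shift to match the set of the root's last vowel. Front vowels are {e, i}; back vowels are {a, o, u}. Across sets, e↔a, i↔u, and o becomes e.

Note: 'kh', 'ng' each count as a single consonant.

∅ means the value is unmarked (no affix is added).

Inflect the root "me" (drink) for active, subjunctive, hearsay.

mood = subjunctive: zero marking, form stays me.
evidentiality = hearsay: zero marking, form stays me.
Attach voice active -og → meog.
Apply vowel harmony: meog → meeg.

meeg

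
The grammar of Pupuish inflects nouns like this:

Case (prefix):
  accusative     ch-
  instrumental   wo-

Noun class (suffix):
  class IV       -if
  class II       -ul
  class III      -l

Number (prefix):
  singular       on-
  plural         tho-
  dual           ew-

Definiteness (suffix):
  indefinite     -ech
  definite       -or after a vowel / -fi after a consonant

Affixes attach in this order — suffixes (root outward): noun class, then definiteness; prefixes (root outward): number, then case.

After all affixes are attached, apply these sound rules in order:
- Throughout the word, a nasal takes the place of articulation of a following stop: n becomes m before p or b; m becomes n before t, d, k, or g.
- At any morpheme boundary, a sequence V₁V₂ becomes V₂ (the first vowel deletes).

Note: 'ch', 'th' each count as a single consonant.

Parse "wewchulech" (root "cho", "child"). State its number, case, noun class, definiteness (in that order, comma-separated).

dual, instrumental, class II, indefinite

Segment: wo-ew-cho-ul-ech.
number: ew- → dual.
case: wo- → instrumental.
noun class: -ul → class II.
definiteness: -ech → indefinite.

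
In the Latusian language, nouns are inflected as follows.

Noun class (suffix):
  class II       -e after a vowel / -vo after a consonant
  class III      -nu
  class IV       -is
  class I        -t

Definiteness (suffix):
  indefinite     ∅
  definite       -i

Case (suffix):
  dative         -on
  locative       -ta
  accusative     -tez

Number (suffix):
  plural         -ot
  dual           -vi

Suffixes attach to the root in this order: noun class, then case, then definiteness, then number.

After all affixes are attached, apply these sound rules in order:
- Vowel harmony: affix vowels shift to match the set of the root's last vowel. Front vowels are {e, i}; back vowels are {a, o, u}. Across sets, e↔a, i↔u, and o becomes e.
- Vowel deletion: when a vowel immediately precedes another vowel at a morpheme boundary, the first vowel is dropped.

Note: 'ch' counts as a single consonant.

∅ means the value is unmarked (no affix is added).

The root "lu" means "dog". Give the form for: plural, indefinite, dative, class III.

lunonot

Attach noun class class III -nu → lunu.
Attach case dative -on → lunuon.
definiteness = indefinite: zero marking, form stays lunuon.
Attach number plural -ot → lunuonot.
Vowel harmony: no change.
Apply vowel deletion: lunuonot → lunonot.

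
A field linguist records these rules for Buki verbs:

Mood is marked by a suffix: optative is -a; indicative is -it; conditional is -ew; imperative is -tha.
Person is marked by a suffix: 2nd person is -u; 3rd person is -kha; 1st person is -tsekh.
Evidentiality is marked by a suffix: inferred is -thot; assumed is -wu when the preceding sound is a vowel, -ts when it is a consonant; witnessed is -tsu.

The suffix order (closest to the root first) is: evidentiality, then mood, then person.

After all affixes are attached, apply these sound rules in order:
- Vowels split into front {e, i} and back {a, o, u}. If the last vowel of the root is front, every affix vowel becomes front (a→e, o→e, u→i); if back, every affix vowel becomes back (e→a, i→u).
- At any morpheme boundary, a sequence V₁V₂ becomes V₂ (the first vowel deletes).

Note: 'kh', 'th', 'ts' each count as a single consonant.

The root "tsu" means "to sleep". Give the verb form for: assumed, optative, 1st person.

tsuwatsakh

Attach evidentiality assumed -wu (after vowel 'u') → tsuwu.
Attach mood optative -a → tsuwua.
Attach person 1st person -tsekh → tsuwuatsekh.
Apply vowel harmony: tsuwuatsekh → tsuwuatsakh.
Apply vowel deletion: tsuwuatsakh → tsuwatsakh.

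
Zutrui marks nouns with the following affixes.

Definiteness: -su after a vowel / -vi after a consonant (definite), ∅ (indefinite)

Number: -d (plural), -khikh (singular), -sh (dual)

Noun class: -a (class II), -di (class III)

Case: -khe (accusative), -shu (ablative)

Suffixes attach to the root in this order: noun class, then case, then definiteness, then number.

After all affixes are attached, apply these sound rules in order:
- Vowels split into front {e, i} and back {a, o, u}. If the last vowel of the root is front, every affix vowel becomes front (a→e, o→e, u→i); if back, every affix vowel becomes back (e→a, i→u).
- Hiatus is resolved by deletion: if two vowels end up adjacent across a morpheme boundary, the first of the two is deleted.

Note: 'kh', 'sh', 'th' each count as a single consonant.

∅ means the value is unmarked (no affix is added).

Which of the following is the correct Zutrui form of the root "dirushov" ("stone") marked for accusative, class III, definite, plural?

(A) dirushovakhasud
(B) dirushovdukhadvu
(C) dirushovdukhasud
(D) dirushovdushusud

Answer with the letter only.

Attach noun class class III -di → dirushovdi.
Attach case accusative -khe → dirushovdikhe.
Attach definiteness definite -su (after vowel 'e') → dirushovdikhesu.
Attach number plural -d → dirushovdikhesud.
Apply vowel harmony: dirushovdikhesud → dirushovdukhasud.
Vowel deletion: no change.
So the correct form is dirushovdukhasud, option (C).
(A) dirushovakhasud is wrong: it uses class II instead of class III for noun class.
(D) dirushovdushusud is wrong: it uses ablative instead of accusative for case.
(B) dirushovdukhadvu is wrong: it has the affixes in the wrong order.

C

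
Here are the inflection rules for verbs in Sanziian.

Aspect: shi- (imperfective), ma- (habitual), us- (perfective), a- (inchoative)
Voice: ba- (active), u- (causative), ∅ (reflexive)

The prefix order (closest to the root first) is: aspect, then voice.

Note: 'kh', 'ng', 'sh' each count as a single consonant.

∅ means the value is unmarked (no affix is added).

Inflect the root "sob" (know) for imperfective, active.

Attach aspect imperfective shi- → shisob.
Attach voice active ba- → bashisob.

bashisob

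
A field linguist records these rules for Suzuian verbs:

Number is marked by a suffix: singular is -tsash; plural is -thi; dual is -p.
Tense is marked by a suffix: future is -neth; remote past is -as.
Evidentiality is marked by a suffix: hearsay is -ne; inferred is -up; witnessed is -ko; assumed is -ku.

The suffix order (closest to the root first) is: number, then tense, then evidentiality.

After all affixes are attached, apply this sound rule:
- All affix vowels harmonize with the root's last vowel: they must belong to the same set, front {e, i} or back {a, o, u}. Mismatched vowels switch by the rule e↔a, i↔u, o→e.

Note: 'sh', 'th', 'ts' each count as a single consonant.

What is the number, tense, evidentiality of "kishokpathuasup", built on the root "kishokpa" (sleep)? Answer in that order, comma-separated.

Segment: kishokpa-thi-as-up.
number: -thi → plural.
tense: -as → remote past.
evidentiality: -up → inferred.

plural, remote past, inferred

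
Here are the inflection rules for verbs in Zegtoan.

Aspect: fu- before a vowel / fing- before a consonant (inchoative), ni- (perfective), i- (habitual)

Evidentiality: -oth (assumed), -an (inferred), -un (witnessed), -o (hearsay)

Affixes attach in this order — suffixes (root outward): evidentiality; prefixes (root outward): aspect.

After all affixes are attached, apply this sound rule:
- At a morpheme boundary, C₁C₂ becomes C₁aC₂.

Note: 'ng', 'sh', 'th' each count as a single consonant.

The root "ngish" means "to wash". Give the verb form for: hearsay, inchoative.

fingangisho

Attach aspect inchoative fing- (before consonant 'ng') → fingngish.
Attach evidentiality hearsay -o → fingngisho.
Apply epenthesis: fingngisho → fingangisho.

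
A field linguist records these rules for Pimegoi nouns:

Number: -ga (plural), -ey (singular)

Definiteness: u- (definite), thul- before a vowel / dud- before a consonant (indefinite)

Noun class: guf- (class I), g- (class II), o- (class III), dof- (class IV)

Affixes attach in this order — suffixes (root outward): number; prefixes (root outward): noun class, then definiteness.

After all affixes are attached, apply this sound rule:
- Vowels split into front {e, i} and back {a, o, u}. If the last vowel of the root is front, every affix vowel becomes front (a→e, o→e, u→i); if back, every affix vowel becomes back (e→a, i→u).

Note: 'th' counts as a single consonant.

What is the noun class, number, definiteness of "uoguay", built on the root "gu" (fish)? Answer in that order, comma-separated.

Segment: u-o-gu-ey.
noun class: o- → class III.
number: -ey → singular.
definiteness: u- → definite.

class III, singular, definite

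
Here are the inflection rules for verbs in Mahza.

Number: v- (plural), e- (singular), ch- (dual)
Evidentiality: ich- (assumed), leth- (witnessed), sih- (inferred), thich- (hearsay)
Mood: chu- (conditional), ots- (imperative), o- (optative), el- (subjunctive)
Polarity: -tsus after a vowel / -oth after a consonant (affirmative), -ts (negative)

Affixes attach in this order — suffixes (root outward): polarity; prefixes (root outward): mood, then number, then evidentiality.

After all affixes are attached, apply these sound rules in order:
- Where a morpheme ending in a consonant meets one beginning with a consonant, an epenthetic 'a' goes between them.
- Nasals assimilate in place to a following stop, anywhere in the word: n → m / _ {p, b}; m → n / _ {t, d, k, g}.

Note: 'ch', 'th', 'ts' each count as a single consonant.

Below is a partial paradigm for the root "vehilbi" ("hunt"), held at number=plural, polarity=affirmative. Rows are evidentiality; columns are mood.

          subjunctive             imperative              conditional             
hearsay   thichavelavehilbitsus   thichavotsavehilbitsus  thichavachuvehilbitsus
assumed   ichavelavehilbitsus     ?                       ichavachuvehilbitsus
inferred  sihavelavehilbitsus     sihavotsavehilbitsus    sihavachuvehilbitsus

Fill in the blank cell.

ichavotsavehilbitsus

Attach mood imperative ots- → otsvehilbi.
Attach number plural v- → votsvehilbi.
Attach polarity affirmative -tsus (after vowel 'i') → votsvehilbitsus.
Attach evidentiality assumed ich- → ichvotsvehilbitsus.
Apply epenthesis: ichvotsvehilbitsus → ichavotsavehilbitsus.
Nasal assimilation: no change.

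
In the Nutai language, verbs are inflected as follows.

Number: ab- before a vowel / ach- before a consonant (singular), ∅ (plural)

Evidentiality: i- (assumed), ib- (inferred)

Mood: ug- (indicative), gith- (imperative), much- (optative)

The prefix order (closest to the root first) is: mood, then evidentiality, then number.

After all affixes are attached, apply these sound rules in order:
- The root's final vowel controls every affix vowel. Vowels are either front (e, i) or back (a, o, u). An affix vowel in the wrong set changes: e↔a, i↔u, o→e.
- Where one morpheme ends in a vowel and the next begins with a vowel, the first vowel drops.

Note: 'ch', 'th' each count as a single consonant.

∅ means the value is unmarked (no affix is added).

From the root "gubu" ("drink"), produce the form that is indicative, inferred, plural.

ubuggubu

Attach mood indicative ug- → uggubu.
Attach evidentiality inferred ib- → ibuggubu.
number = plural: zero marking, form stays ibuggubu.
Apply vowel harmony: ibuggubu → ubuggubu.
Vowel deletion: no change.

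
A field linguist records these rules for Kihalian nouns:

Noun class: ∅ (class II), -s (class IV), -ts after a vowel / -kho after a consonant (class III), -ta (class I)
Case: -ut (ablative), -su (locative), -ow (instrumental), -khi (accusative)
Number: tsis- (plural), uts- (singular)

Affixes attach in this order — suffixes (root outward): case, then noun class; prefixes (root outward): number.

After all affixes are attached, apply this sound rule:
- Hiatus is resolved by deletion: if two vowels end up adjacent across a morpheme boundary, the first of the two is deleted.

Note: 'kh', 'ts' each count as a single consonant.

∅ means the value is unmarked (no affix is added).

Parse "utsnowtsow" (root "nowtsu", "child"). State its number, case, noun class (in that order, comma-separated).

singular, instrumental, class II

Segment: uts-nowtsu-ow.
number: uts- → singular.
case: -ow → instrumental.
noun class: ∅ → class II.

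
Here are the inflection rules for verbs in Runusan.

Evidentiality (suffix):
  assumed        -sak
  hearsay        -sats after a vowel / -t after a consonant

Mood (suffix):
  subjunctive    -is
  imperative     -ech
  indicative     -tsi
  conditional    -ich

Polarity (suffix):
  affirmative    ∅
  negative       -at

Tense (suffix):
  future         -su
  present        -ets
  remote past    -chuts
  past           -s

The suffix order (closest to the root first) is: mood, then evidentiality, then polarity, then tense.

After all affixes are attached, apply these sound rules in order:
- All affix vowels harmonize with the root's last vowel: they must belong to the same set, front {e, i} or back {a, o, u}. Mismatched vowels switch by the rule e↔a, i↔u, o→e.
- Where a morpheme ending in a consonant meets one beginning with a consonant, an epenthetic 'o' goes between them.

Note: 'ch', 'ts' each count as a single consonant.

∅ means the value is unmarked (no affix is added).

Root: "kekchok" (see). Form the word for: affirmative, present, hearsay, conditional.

Attach mood conditional -ich → kekchokich.
Attach evidentiality hearsay -t (after consonant 'ch') → kekchokicht.
polarity = affirmative: zero marking, form stays kekchokicht.
Attach tense present -ets → kekchokichtets.
Apply vowel harmony: kekchokichtets → kekchokuchtats.
Apply epenthesis: kekchokuchtats → kekchokuchotats.

kekchokuchotats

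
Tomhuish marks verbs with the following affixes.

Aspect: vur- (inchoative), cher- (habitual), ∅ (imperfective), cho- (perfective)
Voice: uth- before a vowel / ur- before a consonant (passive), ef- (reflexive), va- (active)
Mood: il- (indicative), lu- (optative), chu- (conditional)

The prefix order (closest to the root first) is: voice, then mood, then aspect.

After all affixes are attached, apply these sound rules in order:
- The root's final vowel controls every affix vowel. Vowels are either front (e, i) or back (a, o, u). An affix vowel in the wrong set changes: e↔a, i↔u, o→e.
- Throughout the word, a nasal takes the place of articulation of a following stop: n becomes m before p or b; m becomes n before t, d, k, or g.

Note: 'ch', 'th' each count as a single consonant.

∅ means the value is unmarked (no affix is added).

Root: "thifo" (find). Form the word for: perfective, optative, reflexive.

Attach voice reflexive ef- → efthifo.
Attach mood optative lu- → luefthifo.
Attach aspect perfective cho- → choluefthifo.
Apply vowel harmony: choluefthifo → choluafthifo.
Nasal assimilation: no change.

choluafthifo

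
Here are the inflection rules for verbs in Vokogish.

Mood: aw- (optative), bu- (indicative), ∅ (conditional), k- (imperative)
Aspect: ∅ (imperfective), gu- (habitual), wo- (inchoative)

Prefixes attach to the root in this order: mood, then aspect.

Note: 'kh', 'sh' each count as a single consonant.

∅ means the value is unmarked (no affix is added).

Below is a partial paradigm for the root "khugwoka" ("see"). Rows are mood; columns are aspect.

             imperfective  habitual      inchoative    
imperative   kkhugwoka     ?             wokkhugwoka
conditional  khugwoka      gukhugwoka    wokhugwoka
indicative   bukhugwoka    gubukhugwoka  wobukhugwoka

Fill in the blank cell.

gukkhugwoka

Attach mood imperative k- → kkhugwoka.
Attach aspect habitual gu- → gukkhugwoka.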